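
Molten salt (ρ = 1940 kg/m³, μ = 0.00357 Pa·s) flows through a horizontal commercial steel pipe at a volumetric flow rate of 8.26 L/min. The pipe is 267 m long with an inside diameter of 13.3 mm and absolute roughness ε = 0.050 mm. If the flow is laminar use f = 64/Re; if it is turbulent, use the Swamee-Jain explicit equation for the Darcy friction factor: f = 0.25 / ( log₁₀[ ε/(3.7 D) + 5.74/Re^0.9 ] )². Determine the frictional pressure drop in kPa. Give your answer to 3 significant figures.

Q = 8.26 L/min = 8.26/60000 = 0.0001377 m³/s.
Cross-sectional area A = πD²/4 = π(0.0133)²/4 = 0.0001389 m²; mean velocity V = Q/A = 0.0001377/0.0001389 = 0.9909 m/s.
Reynolds number Re = ρVD/μ = 1940 · 0.9909 · 0.0133 / 0.00357 = 7162.
Re > 4000 → turbulent. Relative roughness ε/D = 5e-05/0.0133 = 0.00376. Swamee-Jain: f = 0.25/(log₁₀[0.00376/3.7 + 5.74/7162^0.9])² = 0.25/(log₁₀[0.00102 + 0.00195])² = 0.25/(-2.528)² = 0.03911.
Darcy-Weisbach: ΔP = f(L/D)(ρV²/2) = 0.03911·(267/0.0133)·(1940·0.9909²/2) = 0.03911·2.008e+04·952.5 = 7.478e+05 Pa.
ΔP = 7.478e+05 Pa = 748 kPa.

ΔP ≈ 748 kPa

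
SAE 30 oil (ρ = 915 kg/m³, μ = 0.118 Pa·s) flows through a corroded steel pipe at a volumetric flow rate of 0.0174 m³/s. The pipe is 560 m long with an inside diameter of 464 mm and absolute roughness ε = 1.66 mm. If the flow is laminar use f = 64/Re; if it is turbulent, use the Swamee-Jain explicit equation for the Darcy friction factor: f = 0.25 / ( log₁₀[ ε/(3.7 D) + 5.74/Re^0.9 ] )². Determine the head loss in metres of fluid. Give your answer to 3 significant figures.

Cross-sectional area A = πD²/4 = π(0.464)²/4 = 0.1691 m²; mean velocity V = Q/A = 0.0174/0.1691 = 0.1029 m/s.
Reynolds number Re = ρVD/μ = 915 · 0.1029 · 0.464 / 0.118 = 370.2.
Re < 2300 → laminar flow, so f = 64/Re = 64/370.2 = 0.1729 (the turbulent correlation is not needed).
Darcy-Weisbach: ΔP = f(L/D)(ρV²/2) = 0.1729·(560/0.464)·(915·0.1029²/2) = 0.1729·1207·4.844 = 1011 Pa.
Head loss h_f = ΔP/(ρg) = 1011/(915·9.81) = 0.113 m.

h_f ≈ 0.113 m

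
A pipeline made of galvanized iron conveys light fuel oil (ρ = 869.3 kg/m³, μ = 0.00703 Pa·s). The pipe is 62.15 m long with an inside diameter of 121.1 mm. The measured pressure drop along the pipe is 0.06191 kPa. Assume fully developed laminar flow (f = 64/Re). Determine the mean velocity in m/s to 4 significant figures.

V ≈ 0.06494 m/s

For laminar flow, f = 64/Re with Re = ρVD/μ, so Darcy-Weisbach reduces to ΔP = 32μLV/D². Solving for V: V = ΔP·D²/(32μL) = 61.91·(0.1211)²/(32·0.00703·62.15) = 0.06494 m/s.
Check: Re = ρVD/μ = 869.3·0.06494·0.1211/0.00703 = 972.4 < 2300, so the laminar assumption holds.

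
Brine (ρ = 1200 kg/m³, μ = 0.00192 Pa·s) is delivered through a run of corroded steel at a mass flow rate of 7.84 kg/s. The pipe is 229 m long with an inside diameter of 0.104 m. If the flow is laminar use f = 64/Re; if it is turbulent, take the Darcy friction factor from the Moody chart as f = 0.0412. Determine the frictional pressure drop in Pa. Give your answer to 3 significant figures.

ΔP ≈ 32200 Pa

A = πD²/4 = π(0.104)²/4 = 0.008495 m²; mean velocity V = ṁ/(ρA) = 7.84/(1200 · 0.008495) = 0.7691 m/s.
Reynolds number Re = ρVD/μ = 1200 · 0.7691 · 0.104 / 0.00192 = 4.999e+04.
Re > 4000 → turbulent; use the Moody-chart value f = 0.0412.
Darcy-Weisbach: ΔP = f(L/D)(ρV²/2) = 0.0412·(229/0.104)·(1200·0.7691²/2) = 0.0412·2202·354.9 = 3.22e+04 Pa.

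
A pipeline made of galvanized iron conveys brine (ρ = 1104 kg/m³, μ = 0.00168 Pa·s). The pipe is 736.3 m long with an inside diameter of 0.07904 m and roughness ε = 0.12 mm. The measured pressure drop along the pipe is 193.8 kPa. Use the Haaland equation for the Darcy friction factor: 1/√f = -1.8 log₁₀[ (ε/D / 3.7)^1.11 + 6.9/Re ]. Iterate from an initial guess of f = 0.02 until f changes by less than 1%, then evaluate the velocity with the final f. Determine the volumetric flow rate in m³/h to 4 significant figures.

Rearranging Darcy-Weisbach: V = √(2·ΔP·D/(f·L·ρ)). With ε/D = 0.00012/0.07904 = 0.00152, iterate starting from f = 0.02:
  f = 0.02 → V = √(2·1.938e+05·0.07904/(0.02·736.3·1104)) = 1.373 m/s; Re = ρVD/μ = 7.13e+04; f → 0.02425
  f = 0.02425 → V = 1.247 m/s; Re = 6.475e+04; f → 0.02446
Converged (Δf/f < 1%). With the final f = 0.02446: V = √(2·1.938e+05·0.07904/(0.02446·736.3·1104)) = 1.241 m/s.
Q = V·A = 1.241·(π/4·0.07904²) = 0.00609 m³/s = 21.92 m³/h.

Q ≈ 21.92 m³/h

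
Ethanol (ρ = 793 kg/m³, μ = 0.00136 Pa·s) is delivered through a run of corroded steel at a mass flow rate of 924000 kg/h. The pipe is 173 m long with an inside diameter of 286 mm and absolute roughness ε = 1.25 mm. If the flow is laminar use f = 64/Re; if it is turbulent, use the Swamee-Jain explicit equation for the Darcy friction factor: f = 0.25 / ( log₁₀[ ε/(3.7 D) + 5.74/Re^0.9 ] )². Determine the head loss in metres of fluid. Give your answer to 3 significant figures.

ṁ = 924000 kg/h = 924000/3600 = 256.7 kg/s.
A = πD²/4 = π(0.286)²/4 = 0.06424 m²; mean velocity V = ṁ/(ρA) = 256.7/(793 · 0.06424) = 5.038 m/s.
Reynolds number Re = ρVD/μ = 793 · 5.038 · 0.286 / 0.00136 = 8.402e+05.
Re > 4000 → turbulent. Relative roughness ε/D = 0.00125/0.286 = 0.00437. Swamee-Jain: f = 0.25/(log₁₀[0.00437/3.7 + 5.74/8.402e+05^0.9])² = 0.25/(log₁₀[0.00118 + 2.67e-05])² = 0.25/(-2.918)² = 0.02936.
Darcy-Weisbach: ΔP = f(L/D)(ρV²/2) = 0.02936·(173/0.286)·(793·5.038²/2) = 0.02936·604.9·1.006e+04 = 1.788e+05 Pa.
Head loss h_f = ΔP/(ρg) = 1.788e+05/(793·9.81) = 23.0 m.

h_f ≈ 23.0 m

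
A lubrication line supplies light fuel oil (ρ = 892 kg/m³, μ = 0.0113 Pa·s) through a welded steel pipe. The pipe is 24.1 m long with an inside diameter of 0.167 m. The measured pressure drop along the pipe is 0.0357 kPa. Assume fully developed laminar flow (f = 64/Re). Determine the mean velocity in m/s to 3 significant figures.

V ≈ 0.114 m/s

For laminar flow, f = 64/Re with Re = ρVD/μ, so Darcy-Weisbach reduces to ΔP = 32μLV/D². Solving for V: V = ΔP·D²/(32μL) = 35.7·(0.167)²/(32·0.0113·24.1) = 0.1142 m/s.
Check: Re = ρVD/μ = 892·0.1142·0.167/0.0113 = 1506 < 2300, so the laminar assumption holds.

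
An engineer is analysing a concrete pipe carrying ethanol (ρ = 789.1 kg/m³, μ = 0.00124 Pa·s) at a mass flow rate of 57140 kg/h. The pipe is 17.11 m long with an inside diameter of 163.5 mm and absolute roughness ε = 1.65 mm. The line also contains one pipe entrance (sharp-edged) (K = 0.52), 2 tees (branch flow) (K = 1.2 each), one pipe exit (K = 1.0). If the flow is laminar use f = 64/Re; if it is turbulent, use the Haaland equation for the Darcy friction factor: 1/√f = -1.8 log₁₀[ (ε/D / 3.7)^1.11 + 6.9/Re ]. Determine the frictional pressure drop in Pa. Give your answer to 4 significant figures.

ṁ = 57140 kg/h = 57140/3600 = 15.87 kg/s.
A = πD²/4 = π(0.1635)²/4 = 0.021 m²; mean velocity V = ṁ/(ρA) = 15.87/(789.1 · 0.021) = 0.958 m/s.
Reynolds number Re = ρVD/μ = 789.1 · 0.958 · 0.1635 / 0.00124 = 9.968e+04.
Re > 4000 → turbulent. Relative roughness ε/D = 0.00165/0.1635 = 0.0101. Haaland: 1/√f = -1.8 log₁₀[(0.0101/3.7)^1.11 + 6.9/9.968e+04] = -1.8 log₁₀[0.00142 + 6.92e-05] = 5.086, so f = 0.03865.
Total minor-loss coefficient ΣK = 1·0.52 + 2·1.2 + 1·1 = 3.92.
ΔP = [f·L/D + ΣK]·(ρV²/2) = [0.03865·17.11/0.1635 + 3.92]·(789.1·0.958²/2) = [4.045 + 3.92]·362.1 = 2884 Pa.

ΔP ≈ 2884 Pa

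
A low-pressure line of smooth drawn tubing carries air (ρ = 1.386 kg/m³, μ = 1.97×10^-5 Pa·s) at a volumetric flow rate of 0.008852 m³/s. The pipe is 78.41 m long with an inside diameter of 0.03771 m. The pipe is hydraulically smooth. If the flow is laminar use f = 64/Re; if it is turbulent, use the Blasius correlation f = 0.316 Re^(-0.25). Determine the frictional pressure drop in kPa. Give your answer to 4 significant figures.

Cross-sectional area A = πD²/4 = π(0.03771)²/4 = 0.001117 m²; mean velocity V = Q/A = 0.008852/0.001117 = 7.926 m/s.
Reynolds number Re = ρVD/μ = 1.386 · 7.926 · 0.03771 / 1.97e-05 = 2.103e+04.
Re > 4000 → turbulent. Smooth-pipe (Blasius): f = 0.316 Re^(-0.25) = 0.316/(2.103e+04)^0.25 = 0.02624.
Darcy-Weisbach: ΔP = f(L/D)(ρV²/2) = 0.02624·(78.41/0.03771)·(1.386·7.926²/2) = 0.02624·2079·43.53 = 2375 Pa.
ΔP = 2375 Pa = 2.375 kPa.

ΔP ≈ 2.375 kPa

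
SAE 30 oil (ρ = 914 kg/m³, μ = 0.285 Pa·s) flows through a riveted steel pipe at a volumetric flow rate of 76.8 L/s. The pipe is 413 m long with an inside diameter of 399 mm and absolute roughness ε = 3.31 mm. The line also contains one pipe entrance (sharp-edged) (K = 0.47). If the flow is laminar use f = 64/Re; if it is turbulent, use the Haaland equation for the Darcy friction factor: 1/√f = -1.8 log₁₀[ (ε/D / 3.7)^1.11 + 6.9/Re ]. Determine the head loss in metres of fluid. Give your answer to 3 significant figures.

Q = 76.8 L/s = 76.8/1000 = 0.0768 m³/s.
Cross-sectional area A = πD²/4 = π(0.399)²/4 = 0.125 m²; mean velocity V = Q/A = 0.0768/0.125 = 0.6142 m/s.
Reynolds number Re = ρVD/μ = 914 · 0.6142 · 0.399 / 0.285 = 786.
Re < 2300 → laminar flow, so f = 64/Re = 64/786 = 0.08143 (the turbulent correlation is not needed).
Total minor-loss coefficient ΣK = 1·0.47 = 0.47.
ΔP = [f·L/D + ΣK]·(ρV²/2) = [0.08143·413/0.399 + 0.47]·(914·0.6142²/2) = [84.29 + 0.47]·172.4 = 1.461e+04 Pa.
Head loss h_f = ΔP/(ρg) = 1.461e+04/(914·9.81) = 1.63 m.

h_f ≈ 1.63 m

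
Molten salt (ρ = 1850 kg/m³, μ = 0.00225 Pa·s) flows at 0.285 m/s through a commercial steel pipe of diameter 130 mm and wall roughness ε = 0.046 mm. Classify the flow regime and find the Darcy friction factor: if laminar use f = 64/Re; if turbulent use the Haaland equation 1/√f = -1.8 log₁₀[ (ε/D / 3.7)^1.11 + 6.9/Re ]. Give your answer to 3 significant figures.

f ≈ 0.0240

Re = ρVD/μ = 1850·0.285·0.13/0.00225 = 3.046e+04.
Re > 4000 → turbulent. ε/D = 4.6e-05/0.13 = 0.000354; Haaland: 1/√f = -1.8 log₁₀[3.46e-05 + 0.000227] = 6.45, so f = 0.02404.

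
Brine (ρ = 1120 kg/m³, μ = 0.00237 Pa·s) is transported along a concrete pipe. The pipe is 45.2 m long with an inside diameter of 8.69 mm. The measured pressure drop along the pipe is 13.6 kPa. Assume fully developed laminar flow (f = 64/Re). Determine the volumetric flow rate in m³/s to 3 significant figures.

For laminar flow, f = 64/Re with Re = ρVD/μ, so Darcy-Weisbach reduces to ΔP = 32μLV/D². Solving for V: V = ΔP·D²/(32μL) = 1.36e+04·(0.00869)²/(32·0.00237·45.2) = 0.2996 m/s.
Check: Re = ρVD/μ = 1120·0.2996·0.00869/0.00237 = 1230 < 2300, so the laminar assumption holds.
Q = V·A = 0.2996·(π/4·0.00869²) = 1.777e-05 m³/s = 1.78×10^-5 m³/s.

Q ≈ 1.78×10^-5 m³/s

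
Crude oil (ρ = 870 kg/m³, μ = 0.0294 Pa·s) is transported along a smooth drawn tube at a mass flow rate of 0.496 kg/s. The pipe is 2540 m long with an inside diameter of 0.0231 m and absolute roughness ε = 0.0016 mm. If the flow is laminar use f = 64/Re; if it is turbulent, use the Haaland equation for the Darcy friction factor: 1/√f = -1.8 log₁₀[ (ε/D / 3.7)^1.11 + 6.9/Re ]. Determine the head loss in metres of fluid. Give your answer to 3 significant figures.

A = πD²/4 = π(0.0231)²/4 = 0.0004191 m²; mean velocity V = ṁ/(ρA) = 0.496/(870 · 0.0004191) = 1.36 m/s.
Reynolds number Re = ρVD/μ = 870 · 1.36 · 0.0231 / 0.0294 = 929.9.
Re < 2300 → laminar flow, so f = 64/Re = 64/929.9 = 0.06883 (the turbulent correlation is not needed).
Darcy-Weisbach: ΔP = f(L/D)(ρV²/2) = 0.06883·(2540/0.0231)·(870·1.36²/2) = 0.06883·1.1e+05·805 = 6.092e+06 Pa.
Head loss h_f = ΔP/(ρg) = 6.092e+06/(870·9.81) = 714 m.

h_f ≈ 714 m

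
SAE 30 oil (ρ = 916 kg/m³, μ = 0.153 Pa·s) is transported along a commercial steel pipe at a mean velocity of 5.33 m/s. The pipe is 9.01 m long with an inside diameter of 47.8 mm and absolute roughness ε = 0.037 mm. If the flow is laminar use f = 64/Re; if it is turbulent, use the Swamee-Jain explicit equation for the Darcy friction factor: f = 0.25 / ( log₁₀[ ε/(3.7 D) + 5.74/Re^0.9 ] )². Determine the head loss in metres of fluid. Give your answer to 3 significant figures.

h_f ≈ 11.5 m

Reynolds number Re = ρVD/μ = 916 · 5.33 · 0.0478 / 0.153 = 1525.
Re < 2300 → laminar flow, so f = 64/Re = 64/1525 = 0.04196 (the turbulent correlation is not needed).
Darcy-Weisbach: ΔP = f(L/D)(ρV²/2) = 0.04196·(9.01/0.0478)·(916·5.33²/2) = 0.04196·188.5·1.301e+04 = 1.029e+05 Pa.
Head loss h_f = ΔP/(ρg) = 1.029e+05/(916·9.81) = 11.5 m.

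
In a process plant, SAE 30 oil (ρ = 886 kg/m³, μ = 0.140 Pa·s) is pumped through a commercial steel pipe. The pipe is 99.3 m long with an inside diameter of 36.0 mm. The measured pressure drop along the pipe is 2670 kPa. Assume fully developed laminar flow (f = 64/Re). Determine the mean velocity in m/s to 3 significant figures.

For laminar flow, f = 64/Re with Re = ρVD/μ, so Darcy-Weisbach reduces to ΔP = 32μLV/D². Solving for V: V = ΔP·D²/(32μL) = 2.67e+06·(0.036)²/(32·0.14·99.3) = 7.778 m/s.
Check: Re = ρVD/μ = 886·7.778·0.036/0.14 = 1772 < 2300, so the laminar assumption holds.

V ≈ 7.78 m/s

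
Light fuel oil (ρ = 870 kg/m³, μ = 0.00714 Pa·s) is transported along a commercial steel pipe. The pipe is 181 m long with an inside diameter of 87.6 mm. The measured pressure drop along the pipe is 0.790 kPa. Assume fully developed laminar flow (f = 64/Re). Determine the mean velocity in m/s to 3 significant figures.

For laminar flow, f = 64/Re with Re = ρVD/μ, so Darcy-Weisbach reduces to ΔP = 32μLV/D². Solving for V: V = ΔP·D²/(32μL) = 790·(0.0876)²/(32·0.00714·181) = 0.1466 m/s.
Check: Re = ρVD/μ = 870·0.1466·0.0876/0.00714 = 1565 < 2300, so the laminar assumption holds.

V ≈ 0.147 m/s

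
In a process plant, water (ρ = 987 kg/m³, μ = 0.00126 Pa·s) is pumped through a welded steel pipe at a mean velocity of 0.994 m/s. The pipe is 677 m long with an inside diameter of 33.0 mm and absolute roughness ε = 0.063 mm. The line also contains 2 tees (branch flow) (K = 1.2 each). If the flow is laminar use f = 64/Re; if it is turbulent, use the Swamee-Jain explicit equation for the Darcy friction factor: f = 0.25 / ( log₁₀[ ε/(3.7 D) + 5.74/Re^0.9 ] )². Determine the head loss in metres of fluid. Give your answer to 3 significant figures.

h_f ≈ 29.9 m

Reynolds number Re = ρVD/μ = 987 · 0.994 · 0.033 / 0.00126 = 2.569e+04.
Re > 4000 → turbulent. Relative roughness ε/D = 6.3e-05/0.033 = 0.00191. Swamee-Jain: f = 0.25/(log₁₀[0.00191/3.7 + 5.74/2.569e+04^0.9])² = 0.25/(log₁₀[0.000516 + 0.000617])² = 0.25/(-2.946)² = 0.02881.
Total minor-loss coefficient ΣK = 2·1.2 = 2.4.
ΔP = [f·L/D + ΣK]·(ρV²/2) = [0.02881·677/0.033 + 2.4]·(987·0.994²/2) = [591 + 2.4]·487.6 = 2.893e+05 Pa.
Head loss h_f = ΔP/(ρg) = 2.893e+05/(987·9.81) = 29.9 m.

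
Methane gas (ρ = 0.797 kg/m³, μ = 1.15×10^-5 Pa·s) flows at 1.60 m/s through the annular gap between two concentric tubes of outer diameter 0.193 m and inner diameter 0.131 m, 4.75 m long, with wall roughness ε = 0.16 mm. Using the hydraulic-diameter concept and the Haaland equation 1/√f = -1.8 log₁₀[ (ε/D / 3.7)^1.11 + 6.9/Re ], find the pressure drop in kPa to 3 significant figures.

ΔP ≈ 0.00291 kPa

Hydraulic diameter D_h = 4A/P = D_o - D_i = 0.193 - 0.131 = 0.062 m.
Re = ρVD_h/μ = 0.797·1.6·0.062/1.15e-05 = 6875.
ε/D_h = 0.00016/0.062 = 0.00258; Haaland gives 1/√f = -1.8 log₁₀[0.000314+0.001] = 5.185, so f = 0.0372.
ΔP = f(L/D_h)(ρV²/2) = 0.0372·4.75/0.062·1.02 = 2.908 Pa.
ΔP = 0.00291 kPa.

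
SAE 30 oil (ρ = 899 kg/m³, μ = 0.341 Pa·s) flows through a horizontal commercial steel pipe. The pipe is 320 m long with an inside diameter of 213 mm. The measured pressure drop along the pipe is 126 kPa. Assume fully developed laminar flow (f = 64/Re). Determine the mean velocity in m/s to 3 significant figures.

V ≈ 1.64 m/s

For laminar flow, f = 64/Re with Re = ρVD/μ, so Darcy-Weisbach reduces to ΔP = 32μLV/D². Solving for V: V = ΔP·D²/(32μL) = 1.26e+05·(0.213)²/(32·0.341·320) = 1.637 m/s.
Check: Re = ρVD/μ = 899·1.637·0.213/0.341 = 919.3 < 2300, so the laminar assumption holds.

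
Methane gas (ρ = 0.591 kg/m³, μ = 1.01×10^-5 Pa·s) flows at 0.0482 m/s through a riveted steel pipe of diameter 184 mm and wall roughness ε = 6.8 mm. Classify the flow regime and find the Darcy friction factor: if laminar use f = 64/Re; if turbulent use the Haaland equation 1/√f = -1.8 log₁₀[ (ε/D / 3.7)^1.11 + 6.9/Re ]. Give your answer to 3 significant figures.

Re = ρVD/μ = 0.591·0.0482·0.184/1.01e-05 = 519.
Re < 2300 → laminar, so f = 64/Re = 0.1233 (roughness is irrelevant in laminar flow).

f ≈ 0.123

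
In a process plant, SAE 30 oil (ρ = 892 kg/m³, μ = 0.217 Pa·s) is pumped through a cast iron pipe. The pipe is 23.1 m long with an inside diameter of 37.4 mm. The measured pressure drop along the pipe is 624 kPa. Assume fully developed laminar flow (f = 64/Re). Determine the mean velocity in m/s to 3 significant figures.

For laminar flow, f = 64/Re with Re = ρVD/μ, so Darcy-Weisbach reduces to ΔP = 32μLV/D². Solving for V: V = ΔP·D²/(32μL) = 6.24e+05·(0.0374)²/(32·0.217·23.1) = 5.441 m/s.
Check: Re = ρVD/μ = 892·5.441·0.0374/0.217 = 836.5 < 2300, so the laminar assumption holds.

V ≈ 5.44 m/s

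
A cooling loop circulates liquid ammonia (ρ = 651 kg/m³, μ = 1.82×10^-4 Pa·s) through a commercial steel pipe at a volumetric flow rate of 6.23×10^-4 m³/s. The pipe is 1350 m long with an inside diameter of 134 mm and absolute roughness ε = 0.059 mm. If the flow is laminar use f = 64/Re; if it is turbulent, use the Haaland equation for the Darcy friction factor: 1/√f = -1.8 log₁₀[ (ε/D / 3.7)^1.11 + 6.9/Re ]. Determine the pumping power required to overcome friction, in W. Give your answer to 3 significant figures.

Cross-sectional area A = πD²/4 = π(0.134)²/4 = 0.0141 m²; mean velocity V = Q/A = 0.000623/0.0141 = 0.04418 m/s.
Reynolds number Re = ρVD/μ = 651 · 0.04418 · 0.134 / 0.000182 = 2.117e+04.
Re > 4000 → turbulent. Relative roughness ε/D = 5.9e-05/0.134 = 0.00044. Haaland: 1/√f = -1.8 log₁₀[(0.00044/3.7)^1.11 + 6.9/2.117e+04] = -1.8 log₁₀[4.4e-05 + 0.000326] = 6.177, so f = 0.02621.
Darcy-Weisbach: ΔP = f(L/D)(ρV²/2) = 0.02621·(1350/0.134)·(651·0.04418²/2) = 0.02621·1.007e+04·0.6352 = 167.7 Pa.
Pumping power P = QΔP = 0.000623·167.7 = 0.1045 W = 0.104 W.

P ≈ 0.104 W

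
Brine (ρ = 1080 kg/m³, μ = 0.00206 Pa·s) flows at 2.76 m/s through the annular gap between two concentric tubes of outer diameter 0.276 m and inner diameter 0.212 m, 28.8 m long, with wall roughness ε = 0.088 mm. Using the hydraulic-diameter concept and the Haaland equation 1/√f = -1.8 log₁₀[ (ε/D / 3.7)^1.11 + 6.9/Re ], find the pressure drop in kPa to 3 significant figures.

ΔP ≈ 43.2 kPa

Hydraulic diameter D_h = 4A/P = D_o - D_i = 0.276 - 0.212 = 0.064 m.
Re = ρVD_h/μ = 1080·2.76·0.064/0.00206 = 9.261e+04.
ε/D_h = 8.8e-05/0.064 = 0.00137; Haaland gives 1/√f = -1.8 log₁₀[0.000156+7.45e-05] = 6.548, so f = 0.02333.
ΔP = f(L/D_h)(ρV²/2) = 0.02333·28.8/0.064·4114 = 4.318e+04 Pa.
ΔP = 43.2 kPa.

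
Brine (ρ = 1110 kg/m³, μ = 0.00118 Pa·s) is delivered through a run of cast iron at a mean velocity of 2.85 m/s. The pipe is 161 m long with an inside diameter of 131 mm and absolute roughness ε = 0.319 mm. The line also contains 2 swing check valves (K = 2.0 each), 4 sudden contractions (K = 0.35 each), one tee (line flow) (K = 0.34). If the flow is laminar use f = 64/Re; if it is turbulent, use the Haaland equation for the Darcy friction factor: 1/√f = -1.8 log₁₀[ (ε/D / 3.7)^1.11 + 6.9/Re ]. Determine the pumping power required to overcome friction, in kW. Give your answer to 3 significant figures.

Reynolds number Re = ρVD/μ = 1110 · 2.85 · 0.131 / 0.00118 = 3.512e+05.
Re > 4000 → turbulent. Relative roughness ε/D = 0.000319/0.131 = 0.00244. Haaland: 1/√f = -1.8 log₁₀[(0.00244/3.7)^1.11 + 6.9/3.512e+05] = -1.8 log₁₀[0.000294 + 1.96e-05] = 6.306, so f = 0.02514.
Total minor-loss coefficient ΣK = 2·2 + 4·0.35 + 1·0.34 = 5.74.
ΔP = [f·L/D + ΣK]·(ρV²/2) = [0.02514·161/0.131 + 5.74]·(1110·2.85²/2) = [30.9 + 5.74]·4508 = 1.652e+05 Pa.
Q = V·A = 2.85·0.01348 = 0.03841 m³/s.
Pumping power P = QΔP = 0.03841·1.652e+05 = 6345 W = 6.35 kW.

P ≈ 6.35 kW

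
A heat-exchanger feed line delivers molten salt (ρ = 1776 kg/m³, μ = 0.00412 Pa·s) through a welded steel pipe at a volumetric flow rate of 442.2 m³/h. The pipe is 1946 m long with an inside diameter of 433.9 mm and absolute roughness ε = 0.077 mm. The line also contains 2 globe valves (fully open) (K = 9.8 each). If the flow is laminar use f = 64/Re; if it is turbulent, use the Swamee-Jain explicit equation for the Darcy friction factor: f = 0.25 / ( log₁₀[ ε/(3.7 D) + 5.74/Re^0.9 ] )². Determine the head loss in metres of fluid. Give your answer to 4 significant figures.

Q = 442.2 m³/h = 442.2/3600 = 0.1228 m³/s.
Cross-sectional area A = πD²/4 = π(0.4339)²/4 = 0.1479 m²; mean velocity V = Q/A = 0.1228/0.1479 = 0.8307 m/s.
Reynolds number Re = ρVD/μ = 1776 · 0.8307 · 0.4339 / 0.00412 = 1.554e+05.
Re > 4000 → turbulent. Relative roughness ε/D = 7.7e-05/0.4339 = 0.000177. Swamee-Jain: f = 0.25/(log₁₀[0.000177/3.7 + 5.74/1.554e+05^0.9])² = 0.25/(log₁₀[4.8e-05 + 0.000122])² = 0.25/(-3.769)² = 0.0176.
Total minor-loss coefficient ΣK = 2·9.8 = 19.6.
ΔP = [f·L/D + ΣK]·(ρV²/2) = [0.0176·1946/0.4339 + 19.6]·(1776·0.8307²/2) = [78.91 + 19.6]·612.8 = 6.037e+04 Pa.
Head loss h_f = ΔP/(ρg) = 6.037e+04/(1776·9.81) = 3.465 m.

h_f ≈ 3.465 m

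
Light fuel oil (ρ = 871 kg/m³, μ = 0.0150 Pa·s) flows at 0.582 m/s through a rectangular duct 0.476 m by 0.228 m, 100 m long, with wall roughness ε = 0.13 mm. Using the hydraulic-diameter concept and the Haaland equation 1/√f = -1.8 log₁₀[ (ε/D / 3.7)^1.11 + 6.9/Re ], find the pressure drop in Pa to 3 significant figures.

Hydraulic diameter D_h = 4A/P = 4·(0.476·0.228)/(2·(0.476+0.228)) = 0.4341/1.408 = 0.3083 m.
Re = ρVD_h/μ = 871·0.582·0.3083/0.015 = 1.042e+04.
ε/D_h = 0.00013/0.3083 = 0.000422; Haaland gives 1/√f = -1.8 log₁₀[4.2e-05+0.000662] = 5.674, so f = 0.03106.
ΔP = f(L/D_h)(ρV²/2) = 0.03106·100/0.3083·147.5 = 1486 Pa.

ΔP ≈ 1490 Pa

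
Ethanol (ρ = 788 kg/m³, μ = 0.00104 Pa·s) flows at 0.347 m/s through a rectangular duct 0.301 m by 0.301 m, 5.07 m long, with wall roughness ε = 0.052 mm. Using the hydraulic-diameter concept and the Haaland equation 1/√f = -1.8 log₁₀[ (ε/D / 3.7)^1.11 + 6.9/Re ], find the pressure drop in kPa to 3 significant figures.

Hydraulic diameter D_h = 4A/P = 4·(0.301·0.301)/(2·(0.301+0.301)) = 0.3624/1.204 = 0.301 m.
Re = ρVD_h/μ = 788·0.347·0.301/0.00104 = 7.914e+04.
ε/D_h = 5.2e-05/0.301 = 0.000173; Haaland gives 1/√f = -1.8 log₁₀[1.56e-05+8.72e-05] = 7.179, so f = 0.01941.
ΔP = f(L/D_h)(ρV²/2) = 0.01941·5.07/0.301·47.44 = 15.51 Pa.
ΔP = 0.0155 kPa.

ΔP ≈ 0.0155 kPa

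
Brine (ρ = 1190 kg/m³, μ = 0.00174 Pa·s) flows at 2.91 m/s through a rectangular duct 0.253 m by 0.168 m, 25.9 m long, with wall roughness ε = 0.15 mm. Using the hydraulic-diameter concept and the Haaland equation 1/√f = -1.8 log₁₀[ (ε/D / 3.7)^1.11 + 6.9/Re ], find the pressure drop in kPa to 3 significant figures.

ΔP ≈ 12.4 kPa

Hydraulic diameter D_h = 4A/P = 4·(0.253·0.168)/(2·(0.253+0.168)) = 0.17/0.842 = 0.2019 m.
Re = ρVD_h/μ = 1190·2.91·0.2019/0.00174 = 4.019e+05.
ε/D_h = 0.00015/0.2019 = 0.000743; Haaland gives 1/√f = -1.8 log₁₀[7.87e-05+1.72e-05] = 7.233, so f = 0.01911.
ΔP = f(L/D_h)(ρV²/2) = 0.01911·25.9/0.2019·5039 = 1.235e+04 Pa.
ΔP = 12.4 kPa.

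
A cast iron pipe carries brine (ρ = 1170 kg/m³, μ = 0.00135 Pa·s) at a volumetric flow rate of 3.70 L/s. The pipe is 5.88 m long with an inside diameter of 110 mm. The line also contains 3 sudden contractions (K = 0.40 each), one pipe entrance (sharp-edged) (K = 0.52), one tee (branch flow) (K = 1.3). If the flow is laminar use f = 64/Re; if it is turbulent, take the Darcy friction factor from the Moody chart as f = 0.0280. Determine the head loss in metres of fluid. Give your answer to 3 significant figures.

Q = 3.70 L/s = 3.70/1000 = 0.0037 m³/s.
Cross-sectional area A = πD²/4 = π(0.11)²/4 = 0.009503 m²; mean velocity V = Q/A = 0.0037/0.009503 = 0.3893 m/s.
Reynolds number Re = ρVD/μ = 1170 · 0.3893 · 0.11 / 0.00135 = 3.712e+04.
Re > 4000 → turbulent; use the Moody-chart value f = 0.0280.
Total minor-loss coefficient ΣK = 3·0.4 + 1·0.52 + 1·1.3 = 3.02.
ΔP = [f·L/D + ΣK]·(ρV²/2) = [0.028·5.88/0.11 + 3.02]·(1170·0.3893²/2) = [1.497 + 3.02]·88.68 = 400.5 Pa.
Head loss h_f = ΔP/(ρg) = 400.5/(1170·9.81) = 0.0349 m.

h_f ≈ 0.0349 m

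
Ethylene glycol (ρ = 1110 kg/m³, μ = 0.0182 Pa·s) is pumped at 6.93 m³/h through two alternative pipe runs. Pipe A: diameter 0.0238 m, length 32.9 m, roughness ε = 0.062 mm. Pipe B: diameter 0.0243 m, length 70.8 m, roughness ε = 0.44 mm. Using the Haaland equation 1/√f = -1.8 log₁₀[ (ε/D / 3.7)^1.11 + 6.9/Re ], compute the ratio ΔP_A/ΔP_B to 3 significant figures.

ΔP_A/ΔP_B ≈ 0.370

Pipe A: V = Q/A = 0.001925/0.0004449 = 4.327 m/s; Re = 6281; ε/D = 0.00261; Haaland → f = 0.03802; ΔP_A = f(L/D)(ρV²/2) = 5.462e+05 Pa.
Pipe B: V = Q/A = 0.001925/0.0004638 = 4.151 m/s; Re = 6152; ε/D = 0.0181; Haaland → f = 0.05293; ΔP_B = f(L/D)(ρV²/2) = 1.475e+06 Pa.
ΔP_A/ΔP_B = 5.462e+05/1.475e+06 = 0.370.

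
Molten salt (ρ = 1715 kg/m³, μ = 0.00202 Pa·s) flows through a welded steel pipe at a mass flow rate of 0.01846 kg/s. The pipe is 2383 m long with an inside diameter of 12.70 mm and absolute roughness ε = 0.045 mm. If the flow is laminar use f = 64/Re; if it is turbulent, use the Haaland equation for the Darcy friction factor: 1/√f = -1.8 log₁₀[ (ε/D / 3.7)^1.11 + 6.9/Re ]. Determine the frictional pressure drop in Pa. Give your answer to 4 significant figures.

ΔP ≈ 81150 Pa

A = πD²/4 = π(0.0127)²/4 = 0.0001267 m²; mean velocity V = ṁ/(ρA) = 0.01846/(1715 · 0.0001267) = 0.08497 m/s.
Reynolds number Re = ρVD/μ = 1715 · 0.08497 · 0.0127 / 0.00202 = 916.2.
Re < 2300 → laminar flow, so f = 64/Re = 64/916.2 = 0.06985 (the turbulent correlation is not needed).
Darcy-Weisbach: ΔP = f(L/D)(ρV²/2) = 0.06985·(2383/0.0127)·(1715·0.08497²/2) = 0.06985·1.876e+05·6.191 = 8.115e+04 Pa.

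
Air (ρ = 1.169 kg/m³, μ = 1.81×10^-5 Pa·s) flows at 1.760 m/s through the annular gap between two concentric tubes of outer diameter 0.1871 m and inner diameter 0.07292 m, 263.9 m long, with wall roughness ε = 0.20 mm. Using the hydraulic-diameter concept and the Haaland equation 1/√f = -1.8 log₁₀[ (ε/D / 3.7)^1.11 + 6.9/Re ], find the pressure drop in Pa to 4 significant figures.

ΔP ≈ 131.5 Pa

Hydraulic diameter D_h = 4A/P = D_o - D_i = 0.1871 - 0.07292 = 0.1142 m.
Re = ρVD_h/μ = 1.169·1.76·0.1142/1.81e-05 = 1.298e+04.
ε/D_h = 0.0002/0.1142 = 0.00175; Haaland gives 1/√f = -1.8 log₁₀[0.000204+0.000532] = 5.64, so f = 0.03144.
ΔP = f(L/D_h)(ρV²/2) = 0.03144·263.9/0.1142·1.811 = 131.5 Pa.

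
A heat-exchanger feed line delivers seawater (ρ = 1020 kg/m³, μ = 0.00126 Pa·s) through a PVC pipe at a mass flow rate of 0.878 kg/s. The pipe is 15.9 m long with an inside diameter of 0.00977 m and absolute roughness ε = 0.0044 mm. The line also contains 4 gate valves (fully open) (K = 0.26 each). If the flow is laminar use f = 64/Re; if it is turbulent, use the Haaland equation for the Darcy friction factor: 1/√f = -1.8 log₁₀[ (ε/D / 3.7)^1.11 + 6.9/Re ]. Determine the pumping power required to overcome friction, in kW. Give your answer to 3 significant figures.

A = πD²/4 = π(0.00977)²/4 = 7.497e-05 m²; mean velocity V = ṁ/(ρA) = 0.878/(1020 · 7.497e-05) = 11.48 m/s.
Reynolds number Re = ρVD/μ = 1020 · 11.48 · 0.00977 / 0.00126 = 9.081e+04.
Re > 4000 → turbulent. Relative roughness ε/D = 4.4e-06/0.00977 = 0.00045. Haaland: 1/√f = -1.8 log₁₀[(0.00045/3.7)^1.11 + 6.9/9.081e+04] = -1.8 log₁₀[4.52e-05 + 7.6e-05] = 7.05, so f = 0.02012.
Total minor-loss coefficient ΣK = 4·0.26 = 1.04.
ΔP = [f·L/D + ΣK]·(ρV²/2) = [0.02012·15.9/0.00977 + 1.04]·(1020·11.48²/2) = [32.74 + 1.04]·6.724e+04 = 2.271e+06 Pa.
Q = ṁ/ρ = 0.878/1020 = 0.0008608 m³/s.
Pumping power P = QΔP = 0.0008608·2.271e+06 = 1955 W = 1.96 kW.

P ≈ 1.96 kW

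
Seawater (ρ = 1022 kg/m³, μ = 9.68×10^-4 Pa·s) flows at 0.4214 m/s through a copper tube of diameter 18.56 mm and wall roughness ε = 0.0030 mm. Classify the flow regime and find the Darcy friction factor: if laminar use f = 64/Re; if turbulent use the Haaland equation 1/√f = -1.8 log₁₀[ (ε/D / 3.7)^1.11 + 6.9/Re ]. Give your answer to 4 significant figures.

f ≈ 0.03274

Re = ρVD/μ = 1022·0.4214·0.01856/0.000968 = 8257.
Re > 4000 → turbulent. ε/D = 3e-06/0.01856 = 0.000162; Haaland: 1/√f = -1.8 log₁₀[1.45e-05 + 0.000836] = 5.527, so f = 0.03274.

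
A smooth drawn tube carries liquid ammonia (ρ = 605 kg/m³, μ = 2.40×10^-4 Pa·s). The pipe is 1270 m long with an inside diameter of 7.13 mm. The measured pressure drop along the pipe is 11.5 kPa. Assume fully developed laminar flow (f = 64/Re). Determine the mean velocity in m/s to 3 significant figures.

V ≈ 0.0599 m/s

For laminar flow, f = 64/Re with Re = ρVD/μ, so Darcy-Weisbach reduces to ΔP = 32μLV/D². Solving for V: V = ΔP·D²/(32μL) = 1.15e+04·(0.00713)²/(32·0.00024·1270) = 0.05994 m/s.
Check: Re = ρVD/μ = 605·0.05994·0.00713/0.00024 = 1077 < 2300, so the laminar assumption holds.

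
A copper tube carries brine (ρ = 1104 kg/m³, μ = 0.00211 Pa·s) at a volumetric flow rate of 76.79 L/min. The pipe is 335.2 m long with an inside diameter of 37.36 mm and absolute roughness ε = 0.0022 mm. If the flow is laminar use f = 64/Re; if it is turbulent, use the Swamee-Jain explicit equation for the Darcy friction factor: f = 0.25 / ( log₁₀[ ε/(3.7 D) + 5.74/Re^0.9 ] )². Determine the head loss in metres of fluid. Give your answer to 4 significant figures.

h_f ≈ 15.67 m

Q = 76.79 L/min = 76.79/60000 = 0.00128 m³/s.
Cross-sectional area A = πD²/4 = π(0.03736)²/4 = 0.001096 m²; mean velocity V = Q/A = 0.00128/0.001096 = 1.167 m/s.
Reynolds number Re = ρVD/μ = 1104 · 1.167 · 0.03736 / 0.00211 = 2.282e+04.
Re > 4000 → turbulent. Relative roughness ε/D = 2.2e-06/0.03736 = 5.89e-05. Swamee-Jain: f = 0.25/(log₁₀[5.89e-05/3.7 + 5.74/2.282e+04^0.9])² = 0.25/(log₁₀[1.59e-05 + 0.000686])² = 0.25/(-3.154)² = 0.02514.
Darcy-Weisbach: ΔP = f(L/D)(ρV²/2) = 0.02514·(335.2/0.03736)·(1104·1.167²/2) = 0.02514·8972·752.4 = 1.697e+05 Pa.
Head loss h_f = ΔP/(ρg) = 1.697e+05/(1104·9.81) = 15.67 m.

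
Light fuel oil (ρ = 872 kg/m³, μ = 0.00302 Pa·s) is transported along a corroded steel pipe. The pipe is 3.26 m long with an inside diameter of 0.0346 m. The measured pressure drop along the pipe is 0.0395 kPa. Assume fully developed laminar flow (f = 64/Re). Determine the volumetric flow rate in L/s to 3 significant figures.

Q ≈ 0.141 L/s

For laminar flow, f = 64/Re with Re = ρVD/μ, so Darcy-Weisbach reduces to ΔP = 32μLV/D². Solving for V: V = ΔP·D²/(32μL) = 39.5·(0.0346)²/(32·0.00302·3.26) = 0.1501 m/s.
Check: Re = ρVD/μ = 872·0.1501·0.0346/0.00302 = 1500 < 2300, so the laminar assumption holds.
Q = V·A = 0.1501·(π/4·0.0346²) = 0.0001411 m³/s = 0.141 L/s.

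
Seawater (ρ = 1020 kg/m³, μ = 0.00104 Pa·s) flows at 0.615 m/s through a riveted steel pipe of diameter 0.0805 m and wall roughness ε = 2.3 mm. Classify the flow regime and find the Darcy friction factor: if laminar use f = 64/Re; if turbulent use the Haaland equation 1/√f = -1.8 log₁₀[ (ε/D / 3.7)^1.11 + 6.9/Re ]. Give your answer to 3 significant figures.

f ≈ 0.0568

Re = ρVD/μ = 1020·0.615·0.0805/0.00104 = 4.856e+04.
Re > 4000 → turbulent. ε/D = 0.0023/0.0805 = 0.0286; Haaland: 1/√f = -1.8 log₁₀[0.00452 + 0.000142] = 4.196, so f = 0.05679.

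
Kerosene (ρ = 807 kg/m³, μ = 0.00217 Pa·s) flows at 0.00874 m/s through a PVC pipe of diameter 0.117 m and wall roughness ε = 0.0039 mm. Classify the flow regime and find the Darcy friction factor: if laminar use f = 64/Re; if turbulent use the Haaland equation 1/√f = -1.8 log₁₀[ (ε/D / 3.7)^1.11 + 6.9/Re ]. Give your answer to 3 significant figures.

Re = ρVD/μ = 807·0.00874·0.117/0.00217 = 380.3.
Re < 2300 → laminar, so f = 64/Re = 0.1683 (roughness is irrelevant in laminar flow).

f ≈ 0.168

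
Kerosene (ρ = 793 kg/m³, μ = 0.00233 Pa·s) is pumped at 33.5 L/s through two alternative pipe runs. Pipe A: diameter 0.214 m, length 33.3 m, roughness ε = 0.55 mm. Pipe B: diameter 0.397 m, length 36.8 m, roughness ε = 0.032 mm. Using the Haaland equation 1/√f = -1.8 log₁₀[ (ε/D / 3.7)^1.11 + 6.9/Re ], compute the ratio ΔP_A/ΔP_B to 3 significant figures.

ΔP_A/ΔP_B ≈ 23.9

Pipe A: V = Q/A = 0.0335/0.03597 = 0.9314 m/s; Re = 6.784e+04; ε/D = 0.00257; Haaland → f = 0.02697; ΔP_A = f(L/D)(ρV²/2) = 1443 Pa.
Pipe B: V = Q/A = 0.0335/0.1238 = 0.2706 m/s; Re = 3.657e+04; ε/D = 8.06e-05; Haaland → f = 0.02243; ΔP_B = f(L/D)(ρV²/2) = 60.39 Pa.
ΔP_A/ΔP_B = 1443/60.39 = 23.9.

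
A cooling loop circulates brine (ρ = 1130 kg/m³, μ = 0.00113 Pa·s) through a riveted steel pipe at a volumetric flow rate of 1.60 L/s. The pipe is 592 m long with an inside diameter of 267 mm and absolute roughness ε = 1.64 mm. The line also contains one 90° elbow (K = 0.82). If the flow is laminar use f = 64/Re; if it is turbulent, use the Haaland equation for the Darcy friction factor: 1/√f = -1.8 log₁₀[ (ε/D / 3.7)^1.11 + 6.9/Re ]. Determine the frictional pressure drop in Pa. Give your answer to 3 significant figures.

Q = 1.60 L/s = 1.60/1000 = 0.0016 m³/s.
Cross-sectional area A = πD²/4 = π(0.267)²/4 = 0.05599 m²; mean velocity V = Q/A = 0.0016/0.05599 = 0.02858 m/s.
Reynolds number Re = ρVD/μ = 1130 · 0.02858 · 0.267 / 0.00113 = 7630.
Re > 4000 → turbulent. Relative roughness ε/D = 0.00164/0.267 = 0.00614. Haaland: 1/√f = -1.8 log₁₀[(0.00614/3.7)^1.11 + 6.9/7630] = -1.8 log₁₀[0.000821 + 0.000904] = 4.974, so f = 0.04043.
Total minor-loss coefficient ΣK = 1·0.82 = 0.82.
ΔP = [f·L/D + ΣK]·(ρV²/2) = [0.04043·592/0.267 + 0.82]·(1130·0.02858²/2) = [89.63 + 0.82]·0.4614 = 41.73 Pa.

ΔP ≈ 41.7 Pa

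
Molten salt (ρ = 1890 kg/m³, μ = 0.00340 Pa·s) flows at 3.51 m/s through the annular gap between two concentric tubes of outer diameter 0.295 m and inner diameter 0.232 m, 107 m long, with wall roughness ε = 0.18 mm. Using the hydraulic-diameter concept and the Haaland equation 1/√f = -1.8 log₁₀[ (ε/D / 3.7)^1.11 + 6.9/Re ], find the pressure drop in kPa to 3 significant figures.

ΔP ≈ 531 kPa

Hydraulic diameter D_h = 4A/P = D_o - D_i = 0.295 - 0.232 = 0.063 m.
Re = ρVD_h/μ = 1890·3.51·0.063/0.0034 = 1.229e+05.
ε/D_h = 0.00018/0.063 = 0.00286; Haaland gives 1/√f = -1.8 log₁₀[0.000351+5.61e-05] = 6.102, so f = 0.02685.
ΔP = f(L/D_h)(ρV²/2) = 0.02685·107/0.063·1.164e+04 = 5.31e+05 Pa.
ΔP = 531 kPa.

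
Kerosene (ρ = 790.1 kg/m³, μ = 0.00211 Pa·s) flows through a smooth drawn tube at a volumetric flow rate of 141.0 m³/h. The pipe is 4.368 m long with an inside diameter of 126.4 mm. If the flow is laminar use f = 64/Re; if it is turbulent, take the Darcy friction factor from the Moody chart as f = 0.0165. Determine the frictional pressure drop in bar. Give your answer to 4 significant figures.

Q = 141.0 m³/h = 141.0/3600 = 0.03917 m³/s.
Cross-sectional area A = πD²/4 = π(0.1264)²/4 = 0.01255 m²; mean velocity V = Q/A = 0.03917/0.01255 = 3.121 m/s.
Reynolds number Re = ρVD/μ = 790.1 · 3.121 · 0.1264 / 0.00211 = 1.477e+05.
Re > 4000 → turbulent; use the Moody-chart value f = 0.0165.
Darcy-Weisbach: ΔP = f(L/D)(ρV²/2) = 0.0165·(4.368/0.1264)·(790.1·3.121²/2) = 0.0165·34.56·3849 = 2195 Pa.
ΔP = 2195 Pa = 0.02195 bar.

ΔP ≈ 0.02195 bar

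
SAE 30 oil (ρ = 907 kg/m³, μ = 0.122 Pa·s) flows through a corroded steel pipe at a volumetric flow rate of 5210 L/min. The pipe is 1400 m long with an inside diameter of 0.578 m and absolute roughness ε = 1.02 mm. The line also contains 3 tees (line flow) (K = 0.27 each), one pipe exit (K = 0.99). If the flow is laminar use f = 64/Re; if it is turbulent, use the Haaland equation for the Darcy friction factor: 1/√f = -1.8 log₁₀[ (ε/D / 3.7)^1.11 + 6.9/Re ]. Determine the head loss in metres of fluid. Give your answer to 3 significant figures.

Q = 5210 L/min = 5210/60000 = 0.08683 m³/s.
Cross-sectional area A = πD²/4 = π(0.578)²/4 = 0.2624 m²; mean velocity V = Q/A = 0.08683/0.2624 = 0.3309 m/s.
Reynolds number Re = ρVD/μ = 907 · 0.3309 · 0.578 / 0.122 = 1422.
Re < 2300 → laminar flow, so f = 64/Re = 64/1422 = 0.04501 (the turbulent correlation is not needed).
Total minor-loss coefficient ΣK = 3·0.27 + 1·0.99 = 1.8.
ΔP = [f·L/D + ΣK]·(ρV²/2) = [0.04501·1400/0.578 + 1.8]·(907·0.3309²/2) = [109 + 1.8]·49.67 = 5503 Pa.
Head loss h_f = ΔP/(ρg) = 5503/(907·9.81) = 0.619 m.

h_f ≈ 0.619 m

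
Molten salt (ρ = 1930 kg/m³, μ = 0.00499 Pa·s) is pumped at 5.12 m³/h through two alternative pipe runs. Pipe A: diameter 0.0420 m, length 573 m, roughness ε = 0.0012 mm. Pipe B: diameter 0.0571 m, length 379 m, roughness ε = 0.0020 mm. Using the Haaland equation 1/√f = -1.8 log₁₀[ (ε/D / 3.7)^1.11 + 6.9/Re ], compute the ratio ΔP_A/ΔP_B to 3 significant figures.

ΔP_A/ΔP_B ≈ 6.48

Pipe A: V = Q/A = 0.001422/0.001385 = 1.027 m/s; Re = 1.668e+04; ε/D = 2.86e-05; Haaland → f = 0.027; ΔP_A = f(L/D)(ρV²/2) = 3.746e+05 Pa.
Pipe B: V = Q/A = 0.001422/0.002561 = 0.5554 m/s; Re = 1.227e+04; ε/D = 3.5e-05; Haaland → f = 0.02926; ΔP_B = f(L/D)(ρV²/2) = 5.781e+04 Pa.
ΔP_A/ΔP_B = 3.746e+05/5.781e+04 = 6.48.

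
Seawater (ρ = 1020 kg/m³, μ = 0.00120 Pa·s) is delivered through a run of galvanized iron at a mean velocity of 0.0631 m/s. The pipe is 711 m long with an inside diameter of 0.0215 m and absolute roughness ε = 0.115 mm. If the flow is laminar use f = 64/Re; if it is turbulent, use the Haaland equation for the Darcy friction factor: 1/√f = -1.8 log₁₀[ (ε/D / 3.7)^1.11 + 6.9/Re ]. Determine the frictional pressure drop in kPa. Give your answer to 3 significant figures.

Reynolds number Re = ρVD/μ = 1020 · 0.0631 · 0.0215 / 0.0012 = 1153.
Re < 2300 → laminar flow, so f = 64/Re = 64/1153 = 0.0555 (the turbulent correlation is not needed).
Darcy-Weisbach: ΔP = f(L/D)(ρV²/2) = 0.0555·(711/0.0215)·(1020·0.0631²/2) = 0.0555·3.307e+04·2.031 = 3727 Pa.
ΔP = 3727 Pa = 3.73 kPa.

ΔP ≈ 3.73 kPa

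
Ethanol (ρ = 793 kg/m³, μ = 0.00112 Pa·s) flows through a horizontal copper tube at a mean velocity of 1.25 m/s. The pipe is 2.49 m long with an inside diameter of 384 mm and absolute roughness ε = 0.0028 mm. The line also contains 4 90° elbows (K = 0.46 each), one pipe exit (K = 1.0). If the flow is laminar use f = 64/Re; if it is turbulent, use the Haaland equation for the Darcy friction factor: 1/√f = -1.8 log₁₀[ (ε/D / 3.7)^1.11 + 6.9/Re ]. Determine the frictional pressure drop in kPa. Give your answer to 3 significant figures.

ΔP ≈ 1.82 kPa

Reynolds number Re = ρVD/μ = 793 · 1.25 · 0.384 / 0.00112 = 3.399e+05.
Re > 4000 → turbulent. Relative roughness ε/D = 2.8e-06/0.384 = 7.29e-06. Haaland: 1/√f = -1.8 log₁₀[(7.29e-06/3.7)^1.11 + 6.9/3.399e+05] = -1.8 log₁₀[4.65e-07 + 2.03e-05] = 8.429, so f = 0.01408.
Total minor-loss coefficient ΣK = 4·0.46 + 1·1 = 2.84.
ΔP = [f·L/D + ΣK]·(ρV²/2) = [0.01408·2.49/0.384 + 2.84]·(793·1.25²/2) = [0.09127 + 2.84]·619.5 = 1816 Pa.
ΔP = 1816 Pa = 1.82 kPa.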